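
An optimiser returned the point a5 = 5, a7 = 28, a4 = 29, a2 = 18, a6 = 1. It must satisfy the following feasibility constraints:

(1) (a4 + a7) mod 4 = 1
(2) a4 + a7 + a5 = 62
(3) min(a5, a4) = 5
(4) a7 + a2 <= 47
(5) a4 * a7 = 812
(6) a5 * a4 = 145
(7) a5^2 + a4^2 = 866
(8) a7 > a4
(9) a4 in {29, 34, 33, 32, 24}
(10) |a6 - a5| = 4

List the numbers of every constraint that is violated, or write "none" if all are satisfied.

Constraint 8 does not hold.

(1) a4 + a7 = 57; 57 mod 4 = 1  OK
(2) a4 + a7 + a5 = 29 + 28 + 5 = 62  OK
(3) min(5, 29) = 5  OK
(4) a7 + a2 = 28 + 18 = 46; 46 ≤ 47  OK
(5) a4 * a7 = 29 * 28 = 812  OK
(6) a5 * a4 = 5 * 29 = 145  OK
(7) a5^2 + a4^2 = 5^2 + 29^2 = 25 + 841 = 866  OK
(8) a7 = 28, a4 = 29; 28 ≤ 29 (want >)  FAIL
(9) a4 = 29 is in {29, 34, 33, 32, 24}  OK
(10) |1 - 5| = 4  OK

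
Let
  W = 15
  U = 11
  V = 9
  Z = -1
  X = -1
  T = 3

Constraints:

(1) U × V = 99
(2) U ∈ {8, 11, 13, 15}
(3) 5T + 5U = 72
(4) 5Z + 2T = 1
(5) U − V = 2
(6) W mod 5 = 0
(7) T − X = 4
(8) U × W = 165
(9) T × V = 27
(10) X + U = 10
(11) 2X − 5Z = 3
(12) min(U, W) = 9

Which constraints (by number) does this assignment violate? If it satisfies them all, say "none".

(1) U × V = 11 × 9 = 99 — OK.
(2) U = 11 is in {8, 11, 13, 15} — OK.
(3) 5T + 5U = 5(3) + 5(11) = 70, not 72 — violated.
(4) 5Z + 2T = 5(-1) + 2(3) = 1 — OK.
(5) U − V = 11 − 9 = 2 — OK.
(6) 15 mod 5 = 0 — OK.
(7) T − X = 3 − (-1) = 4 — OK.
(8) U × W = 11 × 15 = 165 — OK.
(9) T × V = 3 × 9 = 27 — OK.
(10) X + U = -1 + 11 = 10 — OK.
(11) 2X − 5Z = 2(-1) − 5(-1) = 3 — OK.
(12) min(11, 15) = 11, not 9 — violated.

No — constraints 3 and 12 are not satisfied.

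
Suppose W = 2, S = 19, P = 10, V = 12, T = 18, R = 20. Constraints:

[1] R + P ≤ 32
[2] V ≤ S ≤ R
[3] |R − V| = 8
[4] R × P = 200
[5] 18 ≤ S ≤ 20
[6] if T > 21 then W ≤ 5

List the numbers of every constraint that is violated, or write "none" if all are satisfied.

[1] R + P = 20 + 10 = 30; 30 ≤ 32 — holds.
[2] values 12 ≤ 19 ≤ 20 — holds.
[3] |20 − 12| = 8 — holds.
[4] R × P = 20 × 10 = 200 — holds.
[5] S = 19 lies in [18, 20] — holds.
[6] T = 18, not > 21; antecedent false, conditional vacuously true — holds.

The assignment satisfies every constraint.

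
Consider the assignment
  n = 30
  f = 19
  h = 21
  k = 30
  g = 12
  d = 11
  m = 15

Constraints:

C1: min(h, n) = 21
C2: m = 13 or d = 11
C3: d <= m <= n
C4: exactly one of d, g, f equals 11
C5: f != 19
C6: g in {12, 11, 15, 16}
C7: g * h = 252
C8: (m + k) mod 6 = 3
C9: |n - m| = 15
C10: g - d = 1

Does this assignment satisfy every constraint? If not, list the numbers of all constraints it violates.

C1: min(21, 30) = 21  holds
C2: m = 15 ≠ 13, but d = 11 = 11 (second disjunct)  holds
C3: values 11 <= 15 <= 30  holds
C4: d=11, g=12, f=19; 1 of them equals 11  holds
C5: f = 19, but 19 is required to differ  fails
C6: g = 12 is in {12, 11, 15, 16}  holds
C7: g * h = 12 * 21 = 252  holds
C8: m + k = 45; 45 mod 6 = 3  holds
C9: |30 - 15| = 15  holds
C10: g - d = 12 - 11 = 1  holds

The assignment fails constraint 5.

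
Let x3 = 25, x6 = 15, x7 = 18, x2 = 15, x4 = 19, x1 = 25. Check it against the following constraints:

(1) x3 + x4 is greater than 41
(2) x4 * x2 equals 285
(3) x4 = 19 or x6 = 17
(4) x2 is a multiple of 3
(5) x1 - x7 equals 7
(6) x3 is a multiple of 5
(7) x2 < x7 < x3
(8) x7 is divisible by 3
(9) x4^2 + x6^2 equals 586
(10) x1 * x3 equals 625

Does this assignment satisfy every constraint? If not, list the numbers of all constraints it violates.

Yes — all constraints hold.

(1) x3 + x4 = 25 + 19 = 44; 44 > 41  true
(2) x4 * x2 = 19 * 15 = 285  true
(3) x4 = 19 = 19 (first disjunct)  true
(4) 15 / 3 = 5, so 3 divides 15  true
(5) x1 - x7 = 25 - 18 = 7  true
(6) 25 / 5 = 5, so 5 divides 25  true
(7) values 15 < 18 < 25  true
(8) 18 / 3 = 6, so 3 divides 18  true
(9) x4^2 + x6^2 = 19^2 + 15^2 = 361 + 225 = 586  true
(10) x1 * x3 = 25 * 25 = 625  true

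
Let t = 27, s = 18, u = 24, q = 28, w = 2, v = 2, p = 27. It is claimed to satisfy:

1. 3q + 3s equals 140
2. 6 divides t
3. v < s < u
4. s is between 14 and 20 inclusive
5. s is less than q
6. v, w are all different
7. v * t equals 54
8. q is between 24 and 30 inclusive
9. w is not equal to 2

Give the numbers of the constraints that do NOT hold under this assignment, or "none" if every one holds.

The assignment fails constraints 1, 2, 6, and 9.

1. 3q + 3s = 3(28) + 3(18) = 138, not 140 — violated.
2. 27 = 6*4 + 3, so 6 does not divide 27 — violated.
3. values 2 < 18 < 24 — OK.
4. s = 18 lies in [14, 20] — OK.
5. s = 18, q = 28; 18 < 28 — OK.
6. v = w = 2, not all different — violated.
7. v * t = 2 * 27 = 54 — OK.
8. q = 28 lies in [24, 30] — OK.
9. w = 2, but 2 is required to differ — violated.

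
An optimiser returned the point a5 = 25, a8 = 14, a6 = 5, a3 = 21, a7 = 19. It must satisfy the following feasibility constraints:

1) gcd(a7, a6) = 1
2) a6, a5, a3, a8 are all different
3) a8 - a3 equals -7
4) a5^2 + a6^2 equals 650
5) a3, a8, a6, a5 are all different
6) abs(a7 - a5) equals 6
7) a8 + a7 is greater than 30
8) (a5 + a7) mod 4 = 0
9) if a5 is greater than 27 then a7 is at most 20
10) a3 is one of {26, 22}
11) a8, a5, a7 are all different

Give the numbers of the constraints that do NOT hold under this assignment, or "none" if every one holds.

1) gcd(19, 5) = 1 — holds.
2) values 5, 25, 21, 14 are pairwise distinct — holds.
3) a8 - a3 = 14 - 21 = -7 — holds.
4) a5^2 + a6^2 = 25^2 + 5^2 = 625 + 25 = 650 — holds.
5) values 21, 14, 5, 25 are pairwise distinct — holds.
6) abs(19 - 25) = 6 — holds.
7) a8 + a7 = 14 + 19 = 33; 33 > 30 — holds.
8) a5 + a7 = 44; 44 mod 4 = 0 — holds.
9) a5 = 25, not > 27; antecedent false, conditional vacuously true — holds.
10) a3 = 21 is not in {26, 22} — fails.
11) values 14, 25, 19 are pairwise distinct — holds.

The assignment fails constraint 10.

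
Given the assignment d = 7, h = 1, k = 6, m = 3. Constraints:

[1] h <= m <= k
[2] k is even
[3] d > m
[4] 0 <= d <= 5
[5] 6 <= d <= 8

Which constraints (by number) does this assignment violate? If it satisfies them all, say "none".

[1] values 1 <= 3 <= 6  ✓
[2] k = 6 is even  ✓
[3] d = 7, m = 3; 7 > 3  ✓
[4] d = 7 is outside [0, 5]  ✗
[5] d = 7 lies in [6, 8]  ✓

Constraint 4 is violated.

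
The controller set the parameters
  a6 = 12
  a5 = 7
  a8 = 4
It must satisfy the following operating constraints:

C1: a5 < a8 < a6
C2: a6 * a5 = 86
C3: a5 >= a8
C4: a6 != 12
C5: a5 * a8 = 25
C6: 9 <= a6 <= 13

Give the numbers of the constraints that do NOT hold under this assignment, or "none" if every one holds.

No — constraints 1, 2, 4, and 5 are not satisfied.

C1: values 7, 4, 12; a5 = 7 is not < a8 = 4 — violated.
C2: a6 * a5 = 12 * 7 = 84, not 86 — violated.
C3: a5 = 7, a8 = 4; 7 ≥ 4 — satisfied.
C4: a6 = 12, but 12 is required to differ — violated.
C5: a5 * a8 = 7 * 4 = 28, not 25 — violated.
C6: a6 = 12 lies in [9, 13] — satisfied.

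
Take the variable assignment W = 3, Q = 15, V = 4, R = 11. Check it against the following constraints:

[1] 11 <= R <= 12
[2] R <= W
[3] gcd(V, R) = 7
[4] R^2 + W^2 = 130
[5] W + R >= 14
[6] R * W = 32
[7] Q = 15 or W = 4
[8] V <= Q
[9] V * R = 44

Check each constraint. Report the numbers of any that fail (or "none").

Violated: 2, 3, 6.

[1] R = 11 lies in [11, 12]  yes
[2] R = 11, W = 3; 11 > 3 (want ≤)  no
[3] gcd(4, 11) = 1, not 7  no
[4] R^2 + W^2 = 11^2 + 3^2 = 121 + 9 = 130  yes
[5] W + R = 3 + 11 = 14; 14 ≥ 14  yes
[6] R * W = 11 * 3 = 33, not 32  no
[7] Q = 15 = 15 (first disjunct)  yes
[8] V = 4, Q = 15; 4 ≤ 15  yes
[9] V * R = 4 * 11 = 44  yes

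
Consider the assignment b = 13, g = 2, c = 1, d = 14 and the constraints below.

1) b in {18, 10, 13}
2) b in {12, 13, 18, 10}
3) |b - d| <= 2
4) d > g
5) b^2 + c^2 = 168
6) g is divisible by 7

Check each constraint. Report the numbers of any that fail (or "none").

1) b = 13 is in {18, 10, 13}  ✓
2) b = 13 is in {12, 13, 18, 10}  ✓
3) |13 - 14| = 1; 1 ≤ 2  ✓
4) d = 14, g = 2; 14 > 2  ✓
5) b^2 + c^2 = 13^2 + 1^2 = 169 + 1 = 170, not 168  ✗
6) 2 = 7*0 + 2, so 7 does not divide 2  ✗

No — constraints 5 and 6 are not satisfied.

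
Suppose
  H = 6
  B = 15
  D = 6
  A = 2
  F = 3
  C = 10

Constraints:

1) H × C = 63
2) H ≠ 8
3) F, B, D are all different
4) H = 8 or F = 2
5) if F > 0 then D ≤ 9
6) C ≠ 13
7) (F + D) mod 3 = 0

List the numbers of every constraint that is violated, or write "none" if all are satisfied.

1) H × C = 6 × 10 = 60, not 63 — violated.
2) H = 6, and 6 ≠ 8 — OK.
3) values 3, 15, 6 are pairwise distinct — OK.
4) H = 6 ≠ 8 and F = 3 ≠ 2; both disjuncts false — violated.
5) F = 3 > 0, so we need D ≤ 9; D = 6 ≤ 9 — OK.
6) C = 10, and 10 ≠ 13 — OK.
7) F + D = 9; 9 mod 3 = 0 — OK.

Constraints 1 and 4 are violated.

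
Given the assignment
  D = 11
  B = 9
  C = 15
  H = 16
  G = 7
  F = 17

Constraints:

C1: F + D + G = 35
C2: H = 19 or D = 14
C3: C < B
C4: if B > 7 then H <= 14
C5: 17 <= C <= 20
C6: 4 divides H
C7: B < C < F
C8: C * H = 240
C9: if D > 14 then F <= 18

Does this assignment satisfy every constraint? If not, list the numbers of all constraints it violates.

C1: F + D + G = 17 + 11 + 7 = 35  ✓
C2: H = 16 ≠ 19 and D = 11 ≠ 14; both disjuncts false  ✗
C3: C = 15, B = 9; 15 ≥ 9 (want <)  ✗
C4: B = 9 > 7, so we need H ≤ 14; but H = 16 > 14  ✗
C5: C = 15 is outside [17, 20]  ✗
C6: 16 / 4 = 4, so 4 divides 16  ✓
C7: values 9 < 15 < 17  ✓
C8: C * H = 15 * 16 = 240  ✓
C9: D = 11, not > 14; antecedent false, conditional vacuously true  ✓

Constraints 2, 3, 4, 5 do not hold.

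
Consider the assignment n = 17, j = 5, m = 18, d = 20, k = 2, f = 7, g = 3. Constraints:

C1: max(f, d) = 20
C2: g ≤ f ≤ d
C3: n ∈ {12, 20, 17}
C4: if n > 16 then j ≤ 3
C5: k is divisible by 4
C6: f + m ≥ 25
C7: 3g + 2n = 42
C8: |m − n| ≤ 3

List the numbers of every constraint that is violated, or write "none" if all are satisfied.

C1: max(7, 20) = 20 — OK.
C2: values 3 ≤ 7 ≤ 20 — OK.
C3: n = 17 is in {12, 20, 17} — OK.
C4: n = 17 > 16, so we need j ≤ 3; but j = 5 > 3 — violated.
C5: 2 = 4×0 + 2, so 4 does not divide 2 — violated.
C6: f + m = 7 + 18 = 25; 25 ≥ 25 — OK.
C7: 3g + 2n = 3(3) + 2(17) = 43, not 42 — violated.
C8: |18 − 17| = 1; 1 ≤ 3 — OK.

No — constraints 4, 5, 7 are not satisfied.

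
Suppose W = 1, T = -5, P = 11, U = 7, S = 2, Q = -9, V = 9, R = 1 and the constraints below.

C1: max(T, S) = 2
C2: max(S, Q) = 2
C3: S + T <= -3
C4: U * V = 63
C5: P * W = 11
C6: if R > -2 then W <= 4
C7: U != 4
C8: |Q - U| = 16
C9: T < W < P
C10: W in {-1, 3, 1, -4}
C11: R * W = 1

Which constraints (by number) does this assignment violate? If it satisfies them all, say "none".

C1: max(-5, 2) = 2 — holds.
C2: max(2, -9) = 2 — holds.
C3: S + T = 2 + (-5) = -3; -3 ≤ -3 — holds.
C4: U * V = 7 * 9 = 63 — holds.
C5: P * W = 11 * 1 = 11 — holds.
C6: R = 1 > -2, so we need W ≤ 4; W = 1 ≤ 4 — holds.
C7: U = 7, and 7 ≠ 4 — holds.
C8: |-9 - 7| = 16 — holds.
C9: values -5 < 1 < 11 — holds.
C10: W = 1 is in {-1, 3, 1, -4} — holds.
C11: R * W = 1 * 1 = 1 — holds.

None — every constraint holds.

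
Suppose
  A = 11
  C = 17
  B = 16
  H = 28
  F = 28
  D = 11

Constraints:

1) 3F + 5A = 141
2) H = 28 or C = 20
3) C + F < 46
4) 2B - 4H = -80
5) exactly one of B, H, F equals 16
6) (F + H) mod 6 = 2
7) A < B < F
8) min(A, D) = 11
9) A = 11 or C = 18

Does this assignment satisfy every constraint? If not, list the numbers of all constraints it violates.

1) 3F + 5A = 3(28) + 5(11) = 139, not 141 — violated.
2) H = 28 = 28 (first disjunct) — OK.
3) C + F = 17 + 28 = 45; 45 < 46 — OK.
4) 2B - 4H = 2(16) - 4(28) = -80 — OK.
5) B=16, H=28, F=28; 1 of them equals 16 — OK.
6) F + H = 56; 56 mod 6 = 2 — OK.
7) values 11 < 16 < 28 — OK.
8) min(11, 11) = 11 — OK.
9) A = 11 = 11 (first disjunct) — OK.

The assignment fails constraint 1.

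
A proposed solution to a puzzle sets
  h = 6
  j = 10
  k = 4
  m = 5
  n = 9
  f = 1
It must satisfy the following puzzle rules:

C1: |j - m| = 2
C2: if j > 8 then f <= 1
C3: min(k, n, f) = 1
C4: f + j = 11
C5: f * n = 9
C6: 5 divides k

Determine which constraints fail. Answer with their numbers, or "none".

C1: |10 - 5| = 5, not 2 — violated.
C2: j = 10 > 8, so we need f ≤ 1; f = 1 ≤ 1 — satisfied.
C3: min(4, 9, 1) = 1 — satisfied.
C4: f + j = 1 + 10 = 11 — satisfied.
C5: f * n = 1 * 9 = 9 — satisfied.
C6: 4 = 5*0 + 4, so 5 does not divide 4 — violated.

Constraints 1 and 6 do not hold.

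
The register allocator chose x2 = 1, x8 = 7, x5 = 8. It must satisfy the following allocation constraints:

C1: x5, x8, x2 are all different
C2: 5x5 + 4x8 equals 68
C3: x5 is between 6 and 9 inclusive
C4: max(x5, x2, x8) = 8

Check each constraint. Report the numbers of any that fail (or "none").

None — every constraint holds.

C1: values 8, 7, 1 are pairwise distinct — holds.
C2: 5x5 + 4x8 = 5(8) + 4(7) = 68 — holds.
C3: x5 = 8 lies in [6, 9] — holds.
C4: max(8, 1, 7) = 8 — holds.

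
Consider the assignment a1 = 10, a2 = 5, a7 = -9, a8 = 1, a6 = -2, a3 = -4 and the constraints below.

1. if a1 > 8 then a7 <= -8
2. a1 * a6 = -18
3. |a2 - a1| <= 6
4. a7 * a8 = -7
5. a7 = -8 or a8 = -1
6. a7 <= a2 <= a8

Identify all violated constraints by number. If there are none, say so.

1. a1 = 10 > 8, so we need a7 ≤ -8; a7 = -9 ≤ -8 — satisfied.
2. a1 * a6 = 10 * (-2) = -20, not -18 — violated.
3. |5 - 10| = 5; 5 ≤ 6 — satisfied.
4. a7 * a8 = -9 * 1 = -9, not -7 — violated.
5. a7 = -9 ≠ -8 and a8 = 1 ≠ -1; both disjuncts false — violated.
6. values -9, 5, 1; a2 = 5 is not <= a8 = 1 — violated.

Constraints 2, 4, 5, and 6 do not hold.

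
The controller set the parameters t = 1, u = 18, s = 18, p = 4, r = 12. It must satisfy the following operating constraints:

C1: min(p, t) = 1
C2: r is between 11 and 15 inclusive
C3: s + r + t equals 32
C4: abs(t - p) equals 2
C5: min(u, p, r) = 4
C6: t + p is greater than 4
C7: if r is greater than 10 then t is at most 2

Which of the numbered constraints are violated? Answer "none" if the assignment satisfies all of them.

Violated: 3 and 4.

C1: min(4, 1) = 1  OK
C2: r = 12 lies in [11, 15]  OK
C3: s + r + t = 18 + 12 + 1 = 31, not 32  FAIL
C4: abs(1 - 4) = 3, not 2  FAIL
C5: min(18, 4, 12) = 4  OK
C6: t + p = 1 + 4 = 5; 5 > 4  OK
C7: r = 12 > 10, so we need t ≤ 2; t = 1 ≤ 2  OK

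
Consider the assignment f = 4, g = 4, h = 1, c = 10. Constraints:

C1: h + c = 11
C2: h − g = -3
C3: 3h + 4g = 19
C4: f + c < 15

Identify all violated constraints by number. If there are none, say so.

No violations.

C1: h + c = 1 + 10 = 11 — holds.
C2: h − g = 1 − 4 = -3 — holds.
C3: 3h + 4g = 3(1) + 4(4) = 19 — holds.
C4: f + c = 4 + 10 = 14; 14 < 15 — holds.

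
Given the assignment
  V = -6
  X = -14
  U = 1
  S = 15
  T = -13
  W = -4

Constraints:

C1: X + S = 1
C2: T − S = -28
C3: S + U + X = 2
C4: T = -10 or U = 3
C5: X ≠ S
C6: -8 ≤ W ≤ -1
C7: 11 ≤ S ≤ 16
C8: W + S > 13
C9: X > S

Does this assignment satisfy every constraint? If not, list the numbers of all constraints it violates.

C1: X + S = -14 + 15 = 1  holds
C2: T − S = -13 − 15 = -28  holds
C3: S + U + X = 15 + 1 + (-14) = 2  holds
C4: T = -13 ≠ -10 and U = 1 ≠ 3; both disjuncts false  fails
C5: X = -14, S = 15; distinct  holds
C6: W = -4 lies in [-8, -1]  holds
C7: S = 15 lies in [11, 16]  holds
C8: W + S = -4 + 15 = 11; 11 ≤ 13, bound 13 not met  fails
C9: X = -14, S = 15; -14 ≤ 15 (want >)  fails

No — constraints 4, 8, and 9 are not satisfied.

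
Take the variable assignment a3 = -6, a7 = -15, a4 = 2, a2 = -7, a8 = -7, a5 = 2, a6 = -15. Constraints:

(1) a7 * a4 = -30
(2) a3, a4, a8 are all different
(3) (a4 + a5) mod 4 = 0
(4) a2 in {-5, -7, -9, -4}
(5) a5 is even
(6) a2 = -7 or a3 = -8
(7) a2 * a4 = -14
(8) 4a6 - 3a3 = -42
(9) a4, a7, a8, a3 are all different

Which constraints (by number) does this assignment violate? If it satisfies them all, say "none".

(1) a7 * a4 = -15 * 2 = -30 — satisfied.
(2) values -6, 2, -7 are pairwise distinct — satisfied.
(3) a4 + a5 = 4; 4 mod 4 = 0 — satisfied.
(4) a2 = -7 is in {-5, -7, -9, -4} — satisfied.
(5) a5 = 2 is even — satisfied.
(6) a2 = -7 = -7 (first disjunct) — satisfied.
(7) a2 * a4 = -7 * 2 = -14 — satisfied.
(8) 4a6 - 3a3 = 4(-15) - 3(-6) = -42 — satisfied.
(9) values 2, -15, -7, -6 are pairwise distinct — satisfied.

All constraints are satisfied.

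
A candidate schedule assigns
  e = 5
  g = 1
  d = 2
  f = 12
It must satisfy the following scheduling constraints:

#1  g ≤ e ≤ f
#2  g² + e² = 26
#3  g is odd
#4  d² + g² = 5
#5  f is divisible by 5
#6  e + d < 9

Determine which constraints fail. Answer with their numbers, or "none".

Constraint 5 is violated.

#1 values 1 ≤ 5 ≤ 12  yes
#2 g² + e² = 1² + 5² = 1 + 25 = 26  yes
#3 g = 1 is odd  yes
#4 d² + g² = 2² + 1² = 4 + 1 = 5  yes
#5 12 = 5×2 + 2, so 5 does not divide 12  no
#6 e + d = 5 + 2 = 7; 7 < 9  yes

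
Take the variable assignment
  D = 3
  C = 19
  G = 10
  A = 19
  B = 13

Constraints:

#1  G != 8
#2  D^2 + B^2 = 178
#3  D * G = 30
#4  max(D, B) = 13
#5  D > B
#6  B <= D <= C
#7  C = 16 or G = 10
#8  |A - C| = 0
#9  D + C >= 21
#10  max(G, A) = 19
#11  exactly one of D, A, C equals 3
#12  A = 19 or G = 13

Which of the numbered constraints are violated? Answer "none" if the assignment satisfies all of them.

#1 G = 10, and 10 ≠ 8 — holds.
#2 D^2 + B^2 = 3^2 + 13^2 = 9 + 169 = 178 — holds.
#3 D * G = 3 * 10 = 30 — holds.
#4 max(3, 13) = 13 — holds.
#5 D = 3, B = 13; 3 ≤ 13 (want >) — fails.
#6 values 13, 3, 19; B = 13 is not <= D = 3 — fails.
#7 C = 19 ≠ 16, but G = 10 = 10 (second disjunct) — holds.
#8 |19 - 19| = 0 — holds.
#9 D + C = 3 + 19 = 22; 22 ≥ 21 — holds.
#10 max(10, 19) = 19 — holds.
#11 D=3, A=19, C=19; 1 of them equals 3 — holds.
#12 A = 19 = 19 (first disjunct) — holds.

No — constraints 5 and 6 are not satisfied.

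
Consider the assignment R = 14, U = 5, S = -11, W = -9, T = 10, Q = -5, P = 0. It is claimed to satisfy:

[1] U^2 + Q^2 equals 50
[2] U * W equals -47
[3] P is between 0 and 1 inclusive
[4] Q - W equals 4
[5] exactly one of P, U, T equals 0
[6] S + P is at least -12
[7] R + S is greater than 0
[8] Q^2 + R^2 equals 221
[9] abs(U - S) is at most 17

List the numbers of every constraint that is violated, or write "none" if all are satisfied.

Constraint 2 is violated.

[1] U^2 + Q^2 = 5^2 + (-5)^2 = 25 + 25 = 50  holds
[2] U * W = 5 * (-9) = -45, not -47  fails
[3] P = 0 lies in [0, 1]  holds
[4] Q - W = -5 - (-9) = 4  holds
[5] P=0, U=5, T=10; 1 of them equals 0  holds
[6] S + P = -11 + 0 = -11; -11 ≥ -12  holds
[7] R + S = 14 + (-11) = 3; 3 > 0  holds
[8] Q^2 + R^2 = (-5)^2 + 14^2 = 25 + 196 = 221  holds
[9] abs(5 - (-11)) = 16; 16 ≤ 17  holds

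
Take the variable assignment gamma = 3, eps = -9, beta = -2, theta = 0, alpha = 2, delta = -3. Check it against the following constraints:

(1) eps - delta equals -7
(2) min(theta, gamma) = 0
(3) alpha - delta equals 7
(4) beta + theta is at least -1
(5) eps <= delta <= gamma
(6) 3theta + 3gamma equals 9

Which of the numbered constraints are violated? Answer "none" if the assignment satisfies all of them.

The assignment fails constraints 1, 3, and 4.

(1) eps - delta = -9 - (-3) = -6, not -7  ✘
(2) min(0, 3) = 0  ✔
(3) alpha - delta = 2 - (-3) = 5, not 7  ✘
(4) beta + theta = -2 + 0 = -2; -2 < -1, bound -1 not met  ✘
(5) values -9 <= -3 <= 3  ✔
(6) 3theta + 3gamma = 3(0) + 3(3) = 9  ✔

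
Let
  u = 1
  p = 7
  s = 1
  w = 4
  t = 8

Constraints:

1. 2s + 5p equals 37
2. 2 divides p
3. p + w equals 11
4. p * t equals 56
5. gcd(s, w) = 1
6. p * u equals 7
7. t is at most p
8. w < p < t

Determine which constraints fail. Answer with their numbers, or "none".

1. 2s + 5p = 2(1) + 5(7) = 37 — holds.
2. 7 = 2*3 + 1, so 2 does not divide 7 — does not hold.
3. p + w = 7 + 4 = 11 — holds.
4. p * t = 7 * 8 = 56 — holds.
5. gcd(1, 4) = 1 — holds.
6. p * u = 7 * 1 = 7 — holds.
7. t = 8, p = 7; 8 > 7 (want ≤) — does not hold.
8. values 4 < 7 < 8 — holds.

Violated: 2, 7.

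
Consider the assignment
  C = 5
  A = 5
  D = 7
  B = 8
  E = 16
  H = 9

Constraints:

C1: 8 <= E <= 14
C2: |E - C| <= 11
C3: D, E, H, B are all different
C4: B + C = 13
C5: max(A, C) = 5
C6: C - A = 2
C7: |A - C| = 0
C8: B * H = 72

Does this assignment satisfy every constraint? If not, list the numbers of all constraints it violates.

The assignment fails constraints 1 and 6.

C1: E = 16 is outside [8, 14] — fails.
C2: |16 - 5| = 11; 11 ≤ 11 — holds.
C3: values 7, 16, 9, 8 are pairwise distinct — holds.
C4: B + C = 8 + 5 = 13 — holds.
C5: max(5, 5) = 5 — holds.
C6: C - A = 5 - 5 = 0, not 2 — fails.
C7: |5 - 5| = 0 — holds.
C8: B * H = 8 * 9 = 72 — holds.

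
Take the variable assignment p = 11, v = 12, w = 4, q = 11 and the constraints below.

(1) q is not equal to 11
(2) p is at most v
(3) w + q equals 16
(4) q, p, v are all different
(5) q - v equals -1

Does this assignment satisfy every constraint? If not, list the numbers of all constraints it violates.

The assignment fails constraints 1, 3, 4.

(1) q = 11, but 11 is required to differ — violated.
(2) p = 11, v = 12; 11 ≤ 12 — satisfied.
(3) w + q = 4 + 11 = 15, not 16 — violated.
(4) q = p = 11, not all different — violated.
(5) q - v = 11 - 12 = -1 — satisfied.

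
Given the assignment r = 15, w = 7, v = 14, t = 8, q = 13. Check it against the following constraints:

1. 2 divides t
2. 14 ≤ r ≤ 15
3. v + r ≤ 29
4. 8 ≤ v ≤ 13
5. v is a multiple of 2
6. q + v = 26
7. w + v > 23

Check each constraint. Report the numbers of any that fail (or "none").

Constraints 4, 6, and 7 are violated.

1. 8 / 2 = 4, so 2 divides 8  ✓
2. r = 15 lies in [14, 15]  ✓
3. v + r = 14 + 15 = 29; 29 ≤ 29  ✓
4. v = 14 is outside [8, 13]  ✗
5. 14 / 2 = 7, so 2 divides 14  ✓
6. q + v = 13 + 14 = 27, not 26  ✗
7. w + v = 7 + 14 = 21; 21 ≤ 23, bound 23 not met  ✗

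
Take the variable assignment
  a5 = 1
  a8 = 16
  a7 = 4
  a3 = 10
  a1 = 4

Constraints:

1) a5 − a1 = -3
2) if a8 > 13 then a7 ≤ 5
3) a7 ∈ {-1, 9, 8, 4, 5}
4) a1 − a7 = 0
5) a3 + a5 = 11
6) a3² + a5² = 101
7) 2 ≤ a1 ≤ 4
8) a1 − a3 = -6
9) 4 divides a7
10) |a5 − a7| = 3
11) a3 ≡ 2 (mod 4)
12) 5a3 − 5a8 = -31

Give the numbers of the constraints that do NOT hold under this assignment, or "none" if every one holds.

1) a5 − a1 = 1 − 4 = -3 — satisfied.
2) a8 = 16 > 13, so we need a7 ≤ 5; a7 = 4 ≤ 5 — satisfied.
3) a7 = 4 is in {-1, 9, 8, 4, 5} — satisfied.
4) a1 − a7 = 4 − 4 = 0 — satisfied.
5) a3 + a5 = 10 + 1 = 11 — satisfied.
6) a3² + a5² = 10² + 1² = 100 + 1 = 101 — satisfied.
7) a1 = 4 lies in [2, 4] — satisfied.
8) a1 − a3 = 4 − 10 = -6 — satisfied.
9) 4 / 4 = 1, so 4 divides 4 — satisfied.
10) |1 − 4| = 3 — satisfied.
11) 10 mod 4 = 2 — satisfied.
12) 5a3 − 5a8 = 5(10) − 5(16) = -30, not -31 — violated.

The assignment fails constraint 12.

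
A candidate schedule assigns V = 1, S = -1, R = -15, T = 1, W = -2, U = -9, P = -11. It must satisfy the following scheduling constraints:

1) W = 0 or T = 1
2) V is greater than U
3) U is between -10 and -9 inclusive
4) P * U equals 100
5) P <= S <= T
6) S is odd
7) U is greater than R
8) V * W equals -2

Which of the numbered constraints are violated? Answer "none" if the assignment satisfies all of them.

1) W = -2 ≠ 0, but T = 1 = 1 (second disjunct)  ✔
2) V = 1, U = -9; 1 > -9  ✔
3) U = -9 lies in [-10, -9]  ✔
4) P * U = -11 * (-9) = 99, not 100  ✘
5) values -11 <= -1 <= 1  ✔
6) S = -1 is odd  ✔
7) U = -9, R = -15; -9 > -15  ✔
8) V * W = 1 * (-2) = -2  ✔

No — constraint 4 is not satisfied.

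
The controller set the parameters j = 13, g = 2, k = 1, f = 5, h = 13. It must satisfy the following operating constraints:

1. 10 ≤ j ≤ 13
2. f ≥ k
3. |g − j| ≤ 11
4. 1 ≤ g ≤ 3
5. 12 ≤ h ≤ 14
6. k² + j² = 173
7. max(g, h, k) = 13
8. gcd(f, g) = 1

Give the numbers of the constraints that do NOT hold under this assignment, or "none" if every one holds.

1. j = 13 lies in [10, 13] — satisfied.
2. f = 5, k = 1; 5 ≥ 1 — satisfied.
3. |2 − 13| = 11; 11 ≤ 11 — satisfied.
4. g = 2 lies in [1, 3] — satisfied.
5. h = 13 lies in [12, 14] — satisfied.
6. k² + j² = 1² + 13² = 1 + 169 = 170, not 173 — violated.
7. max(2, 13, 1) = 13 — satisfied.
8. gcd(5, 2) = 1 — satisfied.

Constraint 6 is violated.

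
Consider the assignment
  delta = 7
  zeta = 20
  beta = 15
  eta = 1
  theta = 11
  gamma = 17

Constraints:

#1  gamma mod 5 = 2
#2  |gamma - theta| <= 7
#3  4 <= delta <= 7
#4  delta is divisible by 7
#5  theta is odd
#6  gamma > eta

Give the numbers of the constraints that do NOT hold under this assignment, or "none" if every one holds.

Yes — all constraints hold.

#1 17 mod 5 = 2 — OK.
#2 |17 - 11| = 6; 6 ≤ 7 — OK.
#3 delta = 7 lies in [4, 7] — OK.
#4 7 / 7 = 1, so 7 divides 7 — OK.
#5 theta = 11 is odd — OK.
#6 gamma = 17, eta = 1; 17 > 1 — OK.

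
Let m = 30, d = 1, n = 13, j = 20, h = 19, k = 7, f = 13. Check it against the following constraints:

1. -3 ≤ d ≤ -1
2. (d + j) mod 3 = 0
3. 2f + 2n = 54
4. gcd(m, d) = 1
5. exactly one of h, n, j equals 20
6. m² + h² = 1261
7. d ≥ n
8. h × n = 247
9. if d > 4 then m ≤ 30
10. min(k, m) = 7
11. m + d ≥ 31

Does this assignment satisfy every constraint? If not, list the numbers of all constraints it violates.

1. d = 1 is outside [-3, -1] — does not hold.
2. d + j = 21; 21 mod 3 = 0 — holds.
3. 2f + 2n = 2(13) + 2(13) = 52, not 54 — does not hold.
4. gcd(30, 1) = 1 — holds.
5. h=19, n=13, j=20; 1 of them equals 20 — holds.
6. m² + h² = 30² + 19² = 900 + 361 = 1261 — holds.
7. d = 1, n = 13; 1 < 13 (want ≥) — does not hold.
8. h × n = 19 × 13 = 247 — holds.
9. d = 1, not > 4; antecedent false, conditional vacuously true — holds.
10. min(7, 30) = 7 — holds.
11. m + d = 30 + 1 = 31; 31 ≥ 31 — holds.

Constraints 1, 3, 7 are violated.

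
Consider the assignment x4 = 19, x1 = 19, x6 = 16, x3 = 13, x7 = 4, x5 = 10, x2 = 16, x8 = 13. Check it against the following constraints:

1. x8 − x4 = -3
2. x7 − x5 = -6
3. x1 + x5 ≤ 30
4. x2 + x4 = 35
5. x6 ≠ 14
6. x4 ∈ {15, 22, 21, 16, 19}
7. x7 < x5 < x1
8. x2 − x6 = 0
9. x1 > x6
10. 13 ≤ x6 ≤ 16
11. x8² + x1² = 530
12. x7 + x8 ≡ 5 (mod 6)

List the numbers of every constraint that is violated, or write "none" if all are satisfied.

Constraint 1 is violated.

1. x8 − x4 = 13 − 19 = -6, not -3  no
2. x7 − x5 = 4 − 10 = -6  yes
3. x1 + x5 = 19 + 10 = 29; 29 ≤ 30  yes
4. x2 + x4 = 16 + 19 = 35  yes
5. x6 = 16, and 16 ≠ 14  yes
6. x4 = 19 is in {15, 22, 21, 16, 19}  yes
7. values 4 < 10 < 19  yes
8. x2 − x6 = 16 − 16 = 0  yes
9. x1 = 19, x6 = 16; 19 > 16  yes
10. x6 = 16 lies in [13, 16]  yes
11. x8² + x1² = 13² + 19² = 169 + 361 = 530  yes
12. x7 + x8 = 17; 17 mod 6 = 5  yes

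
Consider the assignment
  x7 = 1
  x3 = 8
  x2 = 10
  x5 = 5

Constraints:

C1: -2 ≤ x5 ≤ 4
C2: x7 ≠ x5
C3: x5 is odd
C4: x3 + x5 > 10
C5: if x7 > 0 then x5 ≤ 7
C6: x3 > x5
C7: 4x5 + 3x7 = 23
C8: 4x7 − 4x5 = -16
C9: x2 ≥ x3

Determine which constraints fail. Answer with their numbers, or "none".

C1: x5 = 5 is outside [-2, 4] — does not hold.
C2: x7 = 1, x5 = 5; distinct — holds.
C3: x5 = 5 is odd — holds.
C4: x3 + x5 = 8 + 5 = 13; 13 > 10 — holds.
C5: x7 = 1 > 0, so we need x5 ≤ 7; x5 = 5 ≤ 7 — holds.
C6: x3 = 8, x5 = 5; 8 > 5 — holds.
C7: 4x5 + 3x7 = 4(5) + 3(1) = 23 — holds.
C8: 4x7 − 4x5 = 4(1) − 4(5) = -16 — holds.
C9: x2 = 10, x3 = 8; 10 ≥ 8 — holds.

Violated: 1.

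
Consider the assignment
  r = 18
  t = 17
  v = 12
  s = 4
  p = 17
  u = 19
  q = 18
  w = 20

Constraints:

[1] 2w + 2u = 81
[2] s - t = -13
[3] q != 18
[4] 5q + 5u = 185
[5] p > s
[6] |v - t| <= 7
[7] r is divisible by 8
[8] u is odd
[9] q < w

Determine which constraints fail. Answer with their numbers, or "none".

No — constraints 1, 3, 7 are not satisfied.

[1] 2w + 2u = 2(20) + 2(19) = 78, not 81  fails
[2] s - t = 4 - 17 = -13  holds
[3] q = 18, but 18 is required to differ  fails
[4] 5q + 5u = 5(18) + 5(19) = 185  holds
[5] p = 17, s = 4; 17 > 4  holds
[6] |12 - 17| = 5; 5 ≤ 7  holds
[7] 18 = 8*2 + 2, so 8 does not divide 18  fails
[8] u = 19 is odd  holds
[9] q = 18, w = 20; 18 < 20  holds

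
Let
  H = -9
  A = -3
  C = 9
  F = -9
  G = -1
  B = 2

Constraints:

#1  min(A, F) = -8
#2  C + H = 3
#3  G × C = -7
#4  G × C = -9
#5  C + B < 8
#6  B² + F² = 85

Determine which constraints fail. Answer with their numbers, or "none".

#1 min(-3, -9) = -9, not -8  FAIL
#2 C + H = 9 + (-9) = 0, not 3  FAIL
#3 G × C = -1 × 9 = -9, not -7  FAIL
#4 G × C = -1 × 9 = -9  OK
#5 C + B = 9 + 2 = 11; 11 ≥ 8, bound 8 not met  FAIL
#6 B² + F² = 2² + (-9)² = 4 + 81 = 85  OK

Constraints 1, 2, 3, 5 do not hold.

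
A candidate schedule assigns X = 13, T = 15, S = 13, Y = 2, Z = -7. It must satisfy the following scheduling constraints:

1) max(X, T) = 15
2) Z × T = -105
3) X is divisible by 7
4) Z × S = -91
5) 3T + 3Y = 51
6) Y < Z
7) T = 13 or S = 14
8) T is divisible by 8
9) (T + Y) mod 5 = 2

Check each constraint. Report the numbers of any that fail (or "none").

1) max(13, 15) = 15  holds
2) Z × T = -7 × 15 = -105  holds
3) 13 = 7×1 + 6, so 7 does not divide 13  fails
4) Z × S = -7 × 13 = -91  holds
5) 3T + 3Y = 3(15) + 3(2) = 51  holds
6) Y = 2, Z = -7; 2 ≥ -7 (want <)  fails
7) T = 15 ≠ 13 and S = 13 ≠ 14; both disjuncts false  fails
8) 15 = 8×1 + 7, so 8 does not divide 15  fails
9) T + Y = 17; 17 mod 5 = 2  holds

Violated: 3, 6, 7, and 8.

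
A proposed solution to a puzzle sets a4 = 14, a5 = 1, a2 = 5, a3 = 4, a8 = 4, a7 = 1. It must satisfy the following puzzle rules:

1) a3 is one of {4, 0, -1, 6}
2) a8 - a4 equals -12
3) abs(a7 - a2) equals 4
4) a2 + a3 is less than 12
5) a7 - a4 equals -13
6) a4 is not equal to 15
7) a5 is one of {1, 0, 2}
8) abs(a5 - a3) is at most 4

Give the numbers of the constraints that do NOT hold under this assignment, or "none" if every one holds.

1) a3 = 4 is in {4, 0, -1, 6}  OK
2) a8 - a4 = 4 - 14 = -10, not -12  FAIL
3) abs(1 - 5) = 4  OK
4) a2 + a3 = 5 + 4 = 9; 9 < 12  OK
5) a7 - a4 = 1 - 14 = -13  OK
6) a4 = 14, and 14 ≠ 15  OK
7) a5 = 1 is in {1, 0, 2}  OK
8) abs(1 - 4) = 3; 3 ≤ 4  OK

The assignment fails constraint 2.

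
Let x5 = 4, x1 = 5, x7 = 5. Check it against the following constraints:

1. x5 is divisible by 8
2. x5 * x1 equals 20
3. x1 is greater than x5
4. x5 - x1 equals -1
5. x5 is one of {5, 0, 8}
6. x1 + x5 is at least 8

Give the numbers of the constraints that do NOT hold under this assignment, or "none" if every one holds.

No — constraints 1 and 5 are not satisfied.

1. 4 = 8*0 + 4, so 8 does not divide 4  no
2. x5 * x1 = 4 * 5 = 20  yes
3. x1 = 5, x5 = 4; 5 > 4  yes
4. x5 - x1 = 4 - 5 = -1  yes
5. x5 = 4 is not in {5, 0, 8}  no
6. x1 + x5 = 5 + 4 = 9; 9 ≥ 8  yes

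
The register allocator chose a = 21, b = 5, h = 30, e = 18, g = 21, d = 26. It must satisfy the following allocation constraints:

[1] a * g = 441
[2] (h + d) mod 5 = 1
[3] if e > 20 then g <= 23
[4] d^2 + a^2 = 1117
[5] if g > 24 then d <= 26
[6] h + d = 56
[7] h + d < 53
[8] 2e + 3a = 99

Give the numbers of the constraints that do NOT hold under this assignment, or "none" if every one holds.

No — constraint 7 is not satisfied.

[1] a * g = 21 * 21 = 441  ✓
[2] h + d = 56; 56 mod 5 = 1  ✓
[3] e = 18, not > 20; antecedent false, conditional vacuously true  ✓
[4] d^2 + a^2 = 26^2 + 21^2 = 676 + 441 = 1117  ✓
[5] g = 21, not > 24; antecedent false, conditional vacuously true  ✓
[6] h + d = 30 + 26 = 56  ✓
[7] h + d = 30 + 26 = 56; 56 ≥ 53, bound 53 not met  ✗
[8] 2e + 3a = 2(18) + 3(21) = 99  ✓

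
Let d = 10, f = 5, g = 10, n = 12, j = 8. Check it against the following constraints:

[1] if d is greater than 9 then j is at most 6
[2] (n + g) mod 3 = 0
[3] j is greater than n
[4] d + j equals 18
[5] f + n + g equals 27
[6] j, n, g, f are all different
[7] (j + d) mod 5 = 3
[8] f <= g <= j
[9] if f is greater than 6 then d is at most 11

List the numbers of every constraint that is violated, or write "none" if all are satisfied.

Constraints 1, 2, 3, and 8 are violated.

[1] d = 10 > 9, so we need j ≤ 6; but j = 8 > 6 — fails.
[2] n + g = 22; 22 mod 3 = 1, not 0 — fails.
[3] j = 8, n = 12; 8 ≤ 12 (want >) — fails.
[4] d + j = 10 + 8 = 18 — holds.
[5] f + n + g = 5 + 12 + 10 = 27 — holds.
[6] values 8, 12, 10, 5 are pairwise distinct — holds.
[7] j + d = 18; 18 mod 5 = 3 — holds.
[8] values 5, 10, 8; g = 10 is not <= j = 8 — fails.
[9] f = 5, not > 6; antecedent false, conditional vacuously true — holds.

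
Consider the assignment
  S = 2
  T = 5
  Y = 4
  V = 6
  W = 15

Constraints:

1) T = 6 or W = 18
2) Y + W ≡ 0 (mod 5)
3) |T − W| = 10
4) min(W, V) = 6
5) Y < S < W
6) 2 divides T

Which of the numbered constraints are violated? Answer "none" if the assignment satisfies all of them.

Violated: 1, 2, 5, and 6.

1) T = 5 ≠ 6 and W = 15 ≠ 18; both disjuncts false  FAIL
2) Y + W = 19; 19 mod 5 = 4, not 0  FAIL
3) |5 − 15| = 10  OK
4) min(15, 6) = 6  OK
5) values 4, 2, 15; Y = 4 is not < S = 2  FAIL
6) 5 = 2×2 + 1, so 2 does not divide 5  FAIL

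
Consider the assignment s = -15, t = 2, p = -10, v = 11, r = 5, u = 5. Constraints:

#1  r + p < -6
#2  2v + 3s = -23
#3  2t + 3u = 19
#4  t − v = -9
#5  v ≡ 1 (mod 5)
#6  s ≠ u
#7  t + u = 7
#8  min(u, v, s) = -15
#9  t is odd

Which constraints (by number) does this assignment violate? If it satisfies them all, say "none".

#1 r + p = 5 + (-10) = -5; -5 ≥ -6, bound -6 not met  fails
#2 2v + 3s = 2(11) + 3(-15) = -23  holds
#3 2t + 3u = 2(2) + 3(5) = 19  holds
#4 t − v = 2 − 11 = -9  holds
#5 11 mod 5 = 1  holds
#6 s = -15, u = 5; distinct  holds
#7 t + u = 2 + 5 = 7  holds
#8 min(5, 11, -15) = -15  holds
#9 t = 2 is even  fails

Constraints 1 and 9 are violated.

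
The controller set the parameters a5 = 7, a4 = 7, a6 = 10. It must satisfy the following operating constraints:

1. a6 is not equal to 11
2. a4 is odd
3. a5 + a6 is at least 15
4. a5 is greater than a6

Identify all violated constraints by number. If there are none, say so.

Constraint 4 is violated.

1. a6 = 10, and 10 ≠ 11 — holds.
2. a4 = 7 is odd — holds.
3. a5 + a6 = 7 + 10 = 17; 17 ≥ 15 — holds.
4. a5 = 7, a6 = 10; 7 ≤ 10 (want >) — fails.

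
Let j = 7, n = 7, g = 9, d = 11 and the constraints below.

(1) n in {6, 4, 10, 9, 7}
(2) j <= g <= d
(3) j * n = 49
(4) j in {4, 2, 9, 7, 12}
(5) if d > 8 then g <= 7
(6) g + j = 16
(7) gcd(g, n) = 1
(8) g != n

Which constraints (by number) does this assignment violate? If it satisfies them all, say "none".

(1) n = 7 is in {6, 4, 10, 9, 7} — holds.
(2) values 7 <= 9 <= 11 — holds.
(3) j * n = 7 * 7 = 49 — holds.
(4) j = 7 is in {4, 2, 9, 7, 12} — holds.
(5) d = 11 > 8, so we need g ≤ 7; but g = 9 > 7 — fails.
(6) g + j = 9 + 7 = 16 — holds.
(7) gcd(9, 7) = 1 — holds.
(8) g = 9, n = 7; distinct — holds.

Constraint 5 does not hold.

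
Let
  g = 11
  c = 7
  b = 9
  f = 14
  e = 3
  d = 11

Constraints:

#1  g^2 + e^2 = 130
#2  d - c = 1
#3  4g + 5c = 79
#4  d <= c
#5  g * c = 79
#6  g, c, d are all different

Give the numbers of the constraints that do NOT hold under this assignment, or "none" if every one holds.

The assignment fails constraints 2, 4, 5, 6.

#1 g^2 + e^2 = 11^2 + 3^2 = 121 + 9 = 130 — holds.
#2 d - c = 11 - 7 = 4, not 1 — does not hold.
#3 4g + 5c = 4(11) + 5(7) = 79 — holds.
#4 d = 11, c = 7; 11 > 7 (want ≤) — does not hold.
#5 g * c = 11 * 7 = 77, not 79 — does not hold.
#6 g = d = 11, not all different — does not hold.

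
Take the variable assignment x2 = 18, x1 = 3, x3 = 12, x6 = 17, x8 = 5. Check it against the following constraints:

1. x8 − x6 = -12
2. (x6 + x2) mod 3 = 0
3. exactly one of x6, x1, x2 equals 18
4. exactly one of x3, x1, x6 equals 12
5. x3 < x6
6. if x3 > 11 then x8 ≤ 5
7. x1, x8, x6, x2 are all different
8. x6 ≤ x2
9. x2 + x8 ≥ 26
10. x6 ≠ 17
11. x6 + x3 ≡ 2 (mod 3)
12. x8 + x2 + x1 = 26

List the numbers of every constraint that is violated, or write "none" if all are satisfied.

No — constraints 2, 9, 10 are not satisfied.

1. x8 − x6 = 5 − 17 = -12  holds
2. x6 + x2 = 35; 35 mod 3 = 2, not 0  fails
3. x6=17, x1=3, x2=18; 1 of them equals 18  holds
4. x3=12, x1=3, x6=17; 1 of them equals 12  holds
5. x3 = 12, x6 = 17; 12 < 17  holds
6. x3 = 12 > 11, so we need x8 ≤ 5; x8 = 5 ≤ 5  holds
7. values 3, 5, 17, 18 are pairwise distinct  holds
8. x6 = 17, x2 = 18; 17 ≤ 18  holds
9. x2 + x8 = 18 + 5 = 23; 23 < 26, bound 26 not met  fails
10. x6 = 17, but 17 is required to differ  fails
11. x6 + x3 = 29; 29 mod 3 = 2  holds
12. x8 + x2 + x1 = 5 + 18 + 3 = 26  holds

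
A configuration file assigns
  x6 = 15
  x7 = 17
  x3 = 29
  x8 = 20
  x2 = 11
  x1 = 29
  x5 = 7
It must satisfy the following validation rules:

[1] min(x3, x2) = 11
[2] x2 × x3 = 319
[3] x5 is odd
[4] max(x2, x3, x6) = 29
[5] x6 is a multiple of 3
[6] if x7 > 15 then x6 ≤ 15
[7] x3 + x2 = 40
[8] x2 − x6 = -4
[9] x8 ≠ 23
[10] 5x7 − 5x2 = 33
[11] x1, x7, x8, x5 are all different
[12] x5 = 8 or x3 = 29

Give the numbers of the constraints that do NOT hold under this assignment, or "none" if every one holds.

[1] min(29, 11) = 11 — OK.
[2] x2 × x3 = 11 × 29 = 319 — OK.
[3] x5 = 7 is odd — OK.
[4] max(11, 29, 15) = 29 — OK.
[5] 15 / 3 = 5, so 3 divides 15 — OK.
[6] x7 = 17 > 15, so we need x6 ≤ 15; x6 = 15 ≤ 15 — OK.
[7] x3 + x2 = 29 + 11 = 40 — OK.
[8] x2 − x6 = 11 − 15 = -4 — OK.
[9] x8 = 20, and 20 ≠ 23 — OK.
[10] 5x7 − 5x2 = 5(17) − 5(11) = 30, not 33 — violated.
[11] values 29, 17, 20, 7 are pairwise distinct — OK.
[12] x5 = 7 ≠ 8, but x3 = 29 = 29 (second disjunct) — OK.

Constraint 10 does not hold.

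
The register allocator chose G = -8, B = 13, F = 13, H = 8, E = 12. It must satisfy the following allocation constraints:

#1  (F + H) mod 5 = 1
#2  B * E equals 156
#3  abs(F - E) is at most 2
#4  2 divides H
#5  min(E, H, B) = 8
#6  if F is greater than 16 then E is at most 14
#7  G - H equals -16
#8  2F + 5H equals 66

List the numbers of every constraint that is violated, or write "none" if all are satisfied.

All constraints are satisfied.

#1 F + H = 21; 21 mod 5 = 1 — OK.
#2 B * E = 13 * 12 = 156 — OK.
#3 abs(13 - 12) = 1; 1 ≤ 2 — OK.
#4 8 / 2 = 4, so 2 divides 8 — OK.
#5 min(12, 8, 13) = 8 — OK.
#6 F = 13, not > 16; antecedent false, conditional vacuously true — OK.
#7 G - H = -8 - 8 = -16 — OK.
#8 2F + 5H = 2(13) + 5(8) = 66 — OK.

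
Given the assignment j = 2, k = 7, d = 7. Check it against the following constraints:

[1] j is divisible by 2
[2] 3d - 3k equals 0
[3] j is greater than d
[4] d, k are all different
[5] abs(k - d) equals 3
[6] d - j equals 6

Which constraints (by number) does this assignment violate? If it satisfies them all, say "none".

Constraints 3, 4, 5, 6 are violated.

[1] 2 / 2 = 1, so 2 divides 2 — OK.
[2] 3d - 3k = 3(7) - 3(7) = 0 — OK.
[3] j = 2, d = 7; 2 ≤ 7 (want >) — violated.
[4] d = k = 7, not all different — violated.
[5] abs(7 - 7) = 0, not 3 — violated.
[6] d - j = 7 - 2 = 5, not 6 — violated.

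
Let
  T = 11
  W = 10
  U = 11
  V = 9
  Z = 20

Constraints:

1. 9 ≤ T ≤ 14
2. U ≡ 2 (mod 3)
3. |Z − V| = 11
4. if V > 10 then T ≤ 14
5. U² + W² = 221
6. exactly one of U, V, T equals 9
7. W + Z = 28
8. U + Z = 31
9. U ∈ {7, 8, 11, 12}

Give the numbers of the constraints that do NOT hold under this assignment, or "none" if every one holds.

1. T = 11 lies in [9, 14] — holds.
2. 11 mod 3 = 2 — holds.
3. |20 − 9| = 11 — holds.
4. V = 9, not > 10; antecedent false, conditional vacuously true — holds.
5. U² + W² = 11² + 10² = 121 + 100 = 221 — holds.
6. U=11, V=9, T=11; 1 of them equals 9 — holds.
7. W + Z = 10 + 20 = 30, not 28 — does not hold.
8. U + Z = 11 + 20 = 31 — holds.
9. U = 11 is in {7, 8, 11, 12} — holds.

The assignment fails constraint 7.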